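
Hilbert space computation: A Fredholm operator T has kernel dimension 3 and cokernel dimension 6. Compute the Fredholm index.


The Fredholm index is defined as ind(T) = dim(ker T) - dim(coker T)
= 3 - 6
= -3

-3


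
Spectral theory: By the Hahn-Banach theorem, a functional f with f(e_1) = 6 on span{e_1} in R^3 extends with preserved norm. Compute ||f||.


The norm of f is given by ||f|| = sup_{||x||=1} |f(x)|.
On span{e_1}, ||e_1|| = 1, so ||f|| = |f(e_1)| / ||e_1||
= |6| / 1 = 6.0000

6.0000


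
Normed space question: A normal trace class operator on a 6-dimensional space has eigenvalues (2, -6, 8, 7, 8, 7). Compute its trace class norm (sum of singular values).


For a normal operator, singular values equal |eigenvalues|.
Trace norm = sum |lambda_i| = 2 + 6 + 8 + 7 + 8 + 7
= 38

38


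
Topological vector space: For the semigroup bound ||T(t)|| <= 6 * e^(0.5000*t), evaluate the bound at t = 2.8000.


||T(2.8000)|| <= 6 * exp(0.5000 * 2.8000)
= 6 * exp(1.4000)
= 6 * 4.0552
= 24.3312

24.3312


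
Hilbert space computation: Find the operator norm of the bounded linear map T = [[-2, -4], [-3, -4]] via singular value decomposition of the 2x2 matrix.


A^T A = [[13, 20], [20, 32]]
trace(A^T A) = 45, det(A^T A) = 16
discriminant = 45^2 - 4*16 = 1961
Largest eigenvalue of A^T A = (trace + sqrt(disc))/2 = 44.6416
||T|| = sqrt(44.6416) = 6.6814

6.6814


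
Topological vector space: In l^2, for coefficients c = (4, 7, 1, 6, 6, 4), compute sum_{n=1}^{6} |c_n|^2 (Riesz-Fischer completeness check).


sum |c_n|^2 = 4^2 + 7^2 + 1^2 + 6^2 + 6^2 + 4^2
= 16 + 49 + 1 + 36 + 36 + 16
= 154

154


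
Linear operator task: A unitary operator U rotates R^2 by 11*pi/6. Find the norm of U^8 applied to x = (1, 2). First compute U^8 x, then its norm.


U is a rotation by theta = 11*pi/6
U^8 = rotation by 8*theta = 88*pi/6 = 4*pi/6 (mod 2*pi)
cos(4*pi/6) = -0.5000, sin(4*pi/6) = 0.8660
U^8 x = (-0.5000 * 1 - 0.8660 * 2, 0.8660 * 1 + -0.5000 * 2)
= (-2.2321, -0.1340)
||U^8 x|| = sqrt((-2.2321)^2 + (-0.1340)^2) = sqrt(5.0000) = 2.2361

2.2361


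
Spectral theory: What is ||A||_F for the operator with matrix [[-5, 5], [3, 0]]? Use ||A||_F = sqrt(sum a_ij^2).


||A||_F^2 = sum a_ij^2
= (-5)^2 + 5^2 + 3^2 + 0^2
= 25 + 25 + 9 + 0 = 59
||A||_F = sqrt(59) = 7.6811

7.6811


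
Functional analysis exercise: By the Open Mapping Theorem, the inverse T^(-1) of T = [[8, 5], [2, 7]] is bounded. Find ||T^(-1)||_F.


det(T) = 8*7 - 5*2 = 46
T^(-1) = (1/46) * [[7, -5], [-2, 8]] = [[0.1522, -0.1087], [-0.0435, 0.1739]]
||T^(-1)||_F^2 = 0.1522^2 + (-0.1087)^2 + (-0.0435)^2 + 0.1739^2 = 0.0671
||T^(-1)||_F = sqrt(0.0671) = 0.2591

0.2591


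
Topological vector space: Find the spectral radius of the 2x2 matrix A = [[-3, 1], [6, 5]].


For a 2x2 matrix, eigenvalues satisfy lambda^2 - (trace)*lambda + det = 0
trace = -3 + 5 = 2
det = -3*5 - 1*6 = -21
discriminant = 2^2 - 4*(-21) = 88
spectral radius = max |eigenvalue| = 5.6904

5.6904


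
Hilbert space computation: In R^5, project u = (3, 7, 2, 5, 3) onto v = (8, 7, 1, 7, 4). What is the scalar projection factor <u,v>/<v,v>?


Computing <u,v> = 3*8 + 7*7 + 2*1 + 5*7 + 3*4 = 122
Computing <v,v> = 8^2 + 7^2 + 1^2 + 7^2 + 4^2 = 179
Projection coefficient = 122/179 = 0.6816

0.6816


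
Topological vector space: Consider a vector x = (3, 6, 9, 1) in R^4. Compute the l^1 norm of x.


The l^1 norm equals the sum of absolute values of all components.
||x||_1 = 3 + 6 + 9 + 1
= 19

19.0000


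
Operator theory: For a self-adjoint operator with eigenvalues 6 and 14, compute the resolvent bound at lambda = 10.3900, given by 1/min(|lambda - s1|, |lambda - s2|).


dist(10.3900, {6, 14}) = min(|10.3900 - 6|, |10.3900 - 14|)
= min(4.3900, 3.6100) = 3.6100
Resolvent bound = 1/3.6100 = 0.2770

0.2770


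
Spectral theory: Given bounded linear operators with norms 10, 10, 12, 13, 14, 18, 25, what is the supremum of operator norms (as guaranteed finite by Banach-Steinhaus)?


By the Uniform Boundedness Principle, the supremum of norms is finite.
sup_k ||T_k|| = max(10, 10, 12, 13, 14, 18, 25) = 25

25


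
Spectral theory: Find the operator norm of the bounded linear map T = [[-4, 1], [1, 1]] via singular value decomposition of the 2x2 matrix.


A^T A = [[17, -3], [-3, 2]]
trace(A^T A) = 19, det(A^T A) = 25
discriminant = 19^2 - 4*25 = 261
Largest eigenvalue of A^T A = (trace + sqrt(disc))/2 = 17.5777
||T|| = sqrt(17.5777) = 4.1926

4.1926


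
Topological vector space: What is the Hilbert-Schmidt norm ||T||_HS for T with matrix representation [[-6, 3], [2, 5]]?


The Hilbert-Schmidt norm is sqrt(sum of squares of all entries).
Sum of squares = (-6)^2 + 3^2 + 2^2 + 5^2
= 36 + 9 + 4 + 25 = 74
||T||_HS = sqrt(74) = 8.6023

8.6023


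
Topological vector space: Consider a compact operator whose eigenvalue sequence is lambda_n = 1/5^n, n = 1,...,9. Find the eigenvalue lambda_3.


The eigenvalue formula gives lambda_3 = 1/5^3
= 1/125
= 0.0080

0.0080


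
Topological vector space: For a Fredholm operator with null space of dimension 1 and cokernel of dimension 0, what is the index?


The Fredholm index is defined as ind(T) = dim(ker T) - dim(coker T)
= 1 - 0
= 1

1


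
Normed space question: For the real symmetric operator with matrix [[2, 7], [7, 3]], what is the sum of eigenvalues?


For a self-adjoint (symmetric) matrix, the eigenvalues are real.
The sum of eigenvalues equals the trace of the matrix.
trace = 2 + 3 = 5

5


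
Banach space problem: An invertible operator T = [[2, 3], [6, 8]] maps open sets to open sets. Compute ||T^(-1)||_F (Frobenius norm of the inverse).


det(T) = 2*8 - 3*6 = -2
T^(-1) = (1/-2) * [[8, -3], [-6, 2]] = [[-4.0000, 1.5000], [3.0000, -1.0000]]
||T^(-1)||_F^2 = (-4.0000)^2 + 1.5000^2 + 3.0000^2 + (-1.0000)^2 = 28.2500
||T^(-1)||_F = sqrt(28.2500) = 5.3151

5.3151


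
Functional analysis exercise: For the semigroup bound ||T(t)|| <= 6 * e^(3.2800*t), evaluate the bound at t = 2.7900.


||T(2.7900)|| <= 6 * exp(3.2800 * 2.7900)
= 6 * exp(9.1512)
= 6 * 9425.7445
= 56554.4669

56554.4669


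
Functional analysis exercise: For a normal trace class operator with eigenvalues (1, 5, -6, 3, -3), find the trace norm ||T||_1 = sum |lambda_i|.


For a normal operator, singular values equal |eigenvalues|.
Trace norm = sum |lambda_i| = 1 + 5 + 6 + 3 + 3
= 18

18


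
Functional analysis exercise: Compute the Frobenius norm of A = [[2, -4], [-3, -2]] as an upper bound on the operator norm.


||A||_F^2 = sum a_ij^2
= 2^2 + (-4)^2 + (-3)^2 + (-2)^2
= 4 + 16 + 9 + 4 = 33
||A||_F = sqrt(33) = 5.7446

5.7446


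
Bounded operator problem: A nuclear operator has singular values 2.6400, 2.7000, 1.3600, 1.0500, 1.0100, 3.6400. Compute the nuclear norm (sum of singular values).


The nuclear norm is the sum of all singular values.
||T||_1 = 2.6400 + 2.7000 + 1.3600 + 1.0500 + 1.0100 + 3.6400
= 12.4000

12.4000


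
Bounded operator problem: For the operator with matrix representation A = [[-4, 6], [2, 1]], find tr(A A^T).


trace(A * A^T) = sum of squares of all entries
= (-4)^2 + 6^2 + 2^2 + 1^2
= 16 + 36 + 4 + 1
= 57

57


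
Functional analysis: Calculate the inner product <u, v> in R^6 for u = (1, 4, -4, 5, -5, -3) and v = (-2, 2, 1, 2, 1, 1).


Computing the standard inner product <u, v> = sum u_i * v_i
= 1*-2 + 4*2 + -4*1 + 5*2 + -5*1 + -3*1
= -2 + 8 + -4 + 10 + -5 + -3
= 4

4


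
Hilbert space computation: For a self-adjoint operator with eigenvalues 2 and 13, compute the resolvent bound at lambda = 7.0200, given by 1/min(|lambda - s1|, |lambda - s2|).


dist(7.0200, {2, 13}) = min(|7.0200 - 2|, |7.0200 - 13|)
= min(5.0200, 5.9800) = 5.0200
Resolvent bound = 1/5.0200 = 0.1992

0.1992


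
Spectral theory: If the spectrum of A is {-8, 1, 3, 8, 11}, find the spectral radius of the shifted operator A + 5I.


Spectrum of A + 5I = {-3, 6, 8, 13, 16}
Spectral radius = max |lambda| over the shifted spectrum
= max(3, 6, 8, 13, 16) = 16

16


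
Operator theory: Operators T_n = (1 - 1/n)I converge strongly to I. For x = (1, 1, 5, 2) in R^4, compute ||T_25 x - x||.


T_25 x - x = (1 - 1/25)x - x = -x/25
||x|| = sqrt(31) = 5.5678
||T_25 x - x|| = ||x||/25 = 5.5678/25 = 0.2227

0.2227


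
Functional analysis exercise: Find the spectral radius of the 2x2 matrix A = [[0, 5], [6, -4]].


For a 2x2 matrix, eigenvalues satisfy lambda^2 - (trace)*lambda + det = 0
trace = 0 + -4 = -4
det = 0*-4 - 5*6 = -30
discriminant = (-4)^2 - 4*(-30) = 136
spectral radius = max |eigenvalue| = 7.8310

7.8310


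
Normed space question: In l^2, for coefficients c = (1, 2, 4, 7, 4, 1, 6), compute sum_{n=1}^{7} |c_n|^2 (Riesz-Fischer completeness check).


sum |c_n|^2 = 1^2 + 2^2 + 4^2 + 7^2 + 4^2 + 1^2 + 6^2
= 1 + 4 + 16 + 49 + 16 + 1 + 36
= 123

123


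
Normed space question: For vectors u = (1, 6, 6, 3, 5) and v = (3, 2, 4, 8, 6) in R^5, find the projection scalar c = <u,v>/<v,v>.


Computing <u,v> = 1*3 + 6*2 + 6*4 + 3*8 + 5*6 = 93
Computing <v,v> = 3^2 + 2^2 + 4^2 + 8^2 + 6^2 = 129
Projection coefficient = 93/129 = 0.7209

0.7209


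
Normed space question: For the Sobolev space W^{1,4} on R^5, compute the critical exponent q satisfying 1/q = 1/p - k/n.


Using the Sobolev embedding formula: 1/q = 1/p - k/n
1/q = 1/4 - 1/5 = 1/20
q = 1/(1/20) = 20

20.0000


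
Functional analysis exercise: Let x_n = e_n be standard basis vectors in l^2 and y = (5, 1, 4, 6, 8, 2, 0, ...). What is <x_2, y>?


x_2 = e_2 is the standard basis vector with 1 in position 2.
<x_2, y> = y_2 = 1
As n -> infinity, <x_n, y> -> 0, confirming weak convergence of (x_n) to 0.

1


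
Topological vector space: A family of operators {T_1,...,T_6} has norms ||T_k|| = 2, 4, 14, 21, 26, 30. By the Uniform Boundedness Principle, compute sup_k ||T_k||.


By the Uniform Boundedness Principle, the supremum of norms is finite.
sup_k ||T_k|| = max(2, 4, 14, 21, 26, 30) = 30

30


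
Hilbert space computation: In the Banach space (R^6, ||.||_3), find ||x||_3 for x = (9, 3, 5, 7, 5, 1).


The l^3 norm = (sum |x_i|^3)^(1/3)
Sum of 3th powers = 729 + 27 + 125 + 343 + 125 + 1 = 1350
||x||_3 = (1350)^(1/3) = 11.0521

11.0521


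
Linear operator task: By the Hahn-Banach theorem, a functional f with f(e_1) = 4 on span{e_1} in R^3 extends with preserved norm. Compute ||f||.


The norm of f is given by ||f|| = sup_{||x||=1} |f(x)|.
On span{e_1}, ||e_1|| = 1, so ||f|| = |f(e_1)| / ||e_1||
= |4| / 1 = 4.0000

4.0000


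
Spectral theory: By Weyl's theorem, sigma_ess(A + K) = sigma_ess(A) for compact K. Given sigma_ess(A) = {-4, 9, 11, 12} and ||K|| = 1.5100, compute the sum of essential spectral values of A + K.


By Weyl's theorem, the essential spectrum is invariant under compact perturbations.
sigma_ess(A + K) = sigma_ess(A) = {-4, 9, 11, 12}
Sum = -4 + 9 + 11 + 12 = 28

28


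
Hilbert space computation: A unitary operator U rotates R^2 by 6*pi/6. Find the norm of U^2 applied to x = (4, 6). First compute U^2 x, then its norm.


U is a rotation by theta = 6*pi/6
U^2 = rotation by 2*theta = 12*pi/6 = 0*pi/6 (mod 2*pi)
cos(0*pi/6) = 1.0000, sin(0*pi/6) = 0.0000
U^2 x = (1.0000 * 4 - 0.0000 * 6, 0.0000 * 4 + 1.0000 * 6)
= (4.0000, 6.0000)
||U^2 x|| = sqrt(4.0000^2 + 6.0000^2) = sqrt(52.0000) = 7.2111

7.2111


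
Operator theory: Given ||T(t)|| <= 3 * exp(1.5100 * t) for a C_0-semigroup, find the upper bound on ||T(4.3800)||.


||T(4.3800)|| <= 3 * exp(1.5100 * 4.3800)
= 3 * exp(6.6138)
= 3 * 745.3098
= 2235.9295

2235.9295


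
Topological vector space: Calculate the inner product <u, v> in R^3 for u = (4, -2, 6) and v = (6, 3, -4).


Computing the standard inner product <u, v> = sum u_i * v_i
= 4*6 + -2*3 + 6*-4
= 24 + -6 + -24
= -6

-6


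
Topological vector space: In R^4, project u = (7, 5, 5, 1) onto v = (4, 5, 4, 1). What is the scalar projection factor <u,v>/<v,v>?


Computing <u,v> = 7*4 + 5*5 + 5*4 + 1*1 = 74
Computing <v,v> = 4^2 + 5^2 + 4^2 + 1^2 = 58
Projection coefficient = 74/58 = 1.2759

1.2759


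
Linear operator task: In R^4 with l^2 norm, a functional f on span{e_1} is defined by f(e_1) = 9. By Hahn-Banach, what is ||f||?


The norm of f is given by ||f|| = sup_{||x||=1} |f(x)|.
On span{e_1}, ||e_1|| = 1, so ||f|| = |f(e_1)| / ||e_1||
= |9| / 1 = 9.0000

9.0000


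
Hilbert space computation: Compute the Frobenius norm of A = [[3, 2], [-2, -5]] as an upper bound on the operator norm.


||A||_F^2 = sum a_ij^2
= 3^2 + 2^2 + (-2)^2 + (-5)^2
= 9 + 4 + 4 + 25 = 42
||A||_F = sqrt(42) = 6.4807

6.4807


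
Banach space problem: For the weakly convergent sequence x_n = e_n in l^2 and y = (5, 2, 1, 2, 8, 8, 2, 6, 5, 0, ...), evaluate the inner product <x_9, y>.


x_9 = e_9 is the standard basis vector with 1 in position 9.
<x_9, y> = y_9 = 5
As n -> infinity, <x_n, y> -> 0, confirming weak convergence of (x_n) to 0.

5


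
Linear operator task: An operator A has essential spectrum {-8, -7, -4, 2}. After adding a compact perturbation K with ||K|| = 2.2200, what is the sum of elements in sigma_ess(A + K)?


By Weyl's theorem, the essential spectrum is invariant under compact perturbations.
sigma_ess(A + K) = sigma_ess(A) = {-8, -7, -4, 2}
Sum = -8 + -7 + -4 + 2 = -17

-17


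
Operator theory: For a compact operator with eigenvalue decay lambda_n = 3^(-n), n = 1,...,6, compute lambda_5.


The eigenvalue formula gives lambda_5 = 1/3^5
= 1/243
= 0.0041

0.0041


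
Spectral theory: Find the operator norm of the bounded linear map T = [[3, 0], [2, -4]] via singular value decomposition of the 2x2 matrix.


A^T A = [[13, -8], [-8, 16]]
trace(A^T A) = 29, det(A^T A) = 144
discriminant = 29^2 - 4*144 = 265
Largest eigenvalue of A^T A = (trace + sqrt(disc))/2 = 22.6394
||T|| = sqrt(22.6394) = 4.7581

4.7581


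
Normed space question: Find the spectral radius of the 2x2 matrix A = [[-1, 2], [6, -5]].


For a 2x2 matrix, eigenvalues satisfy lambda^2 - (trace)*lambda + det = 0
trace = -1 + -5 = -6
det = -1*-5 - 2*6 = -7
discriminant = (-6)^2 - 4*(-7) = 64
spectral radius = max |eigenvalue| = 7.0000

7.0000


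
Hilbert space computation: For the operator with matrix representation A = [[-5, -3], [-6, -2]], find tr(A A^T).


trace(A * A^T) = sum of squares of all entries
= (-5)^2 + (-3)^2 + (-6)^2 + (-2)^2
= 25 + 9 + 36 + 4
= 74

74


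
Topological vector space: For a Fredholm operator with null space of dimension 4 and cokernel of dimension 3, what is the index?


The Fredholm index is defined as ind(T) = dim(ker T) - dim(coker T)
= 4 - 3
= 1

1


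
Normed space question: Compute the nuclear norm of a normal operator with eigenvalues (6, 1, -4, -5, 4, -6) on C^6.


For a normal operator, singular values equal |eigenvalues|.
Trace norm = sum |lambda_i| = 6 + 1 + 4 + 5 + 4 + 6
= 26

26


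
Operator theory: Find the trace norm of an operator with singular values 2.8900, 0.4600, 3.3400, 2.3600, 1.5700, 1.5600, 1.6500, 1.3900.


The nuclear norm is the sum of all singular values.
||T||_1 = 2.8900 + 0.4600 + 3.3400 + 2.3600 + 1.5700 + 1.5600 + 1.6500 + 1.3900
= 15.2200

15.2200


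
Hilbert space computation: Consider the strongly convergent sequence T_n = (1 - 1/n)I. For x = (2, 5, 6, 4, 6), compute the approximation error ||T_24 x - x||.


T_24 x - x = (1 - 1/24)x - x = -x/24
||x|| = sqrt(117) = 10.8167
||T_24 x - x|| = ||x||/24 = 10.8167/24 = 0.4507

0.4507


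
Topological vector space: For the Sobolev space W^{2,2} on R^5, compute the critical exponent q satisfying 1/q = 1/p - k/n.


Using the Sobolev embedding formula: 1/q = 1/p - k/n
1/q = 1/2 - 2/5 = 1/10
q = 1/(1/10) = 10

10.0000


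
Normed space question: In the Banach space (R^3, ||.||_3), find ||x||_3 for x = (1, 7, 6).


The l^3 norm = (sum |x_i|^3)^(1/3)
Sum of 3th powers = 1 + 343 + 216 = 560
||x||_3 = (560)^(1/3) = 8.2426

8.2426


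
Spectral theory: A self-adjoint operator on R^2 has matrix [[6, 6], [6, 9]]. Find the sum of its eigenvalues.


For a self-adjoint (symmetric) matrix, the eigenvalues are real.
The sum of eigenvalues equals the trace of the matrix.
trace = 6 + 9 = 15

15


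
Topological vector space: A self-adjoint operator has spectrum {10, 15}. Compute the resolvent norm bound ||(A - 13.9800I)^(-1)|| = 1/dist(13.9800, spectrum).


dist(13.9800, {10, 15}) = min(|13.9800 - 10|, |13.9800 - 15|)
= min(3.9800, 1.0200) = 1.0200
Resolvent bound = 1/1.0200 = 0.9804

0.9804


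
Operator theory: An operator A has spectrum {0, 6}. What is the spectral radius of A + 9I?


Spectrum of A + 9I = {9, 15}
Spectral radius = max |lambda| over the shifted spectrum
= max(9, 15) = 15

15


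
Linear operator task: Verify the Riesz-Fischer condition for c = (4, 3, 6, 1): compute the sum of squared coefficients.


sum |c_n|^2 = 4^2 + 3^2 + 6^2 + 1^2
= 16 + 9 + 36 + 1
= 62

62


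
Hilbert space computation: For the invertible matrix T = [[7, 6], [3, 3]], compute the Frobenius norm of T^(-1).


det(T) = 7*3 - 6*3 = 3
T^(-1) = (1/3) * [[3, -6], [-3, 7]] = [[1.0000, -2.0000], [-1.0000, 2.3333]]
||T^(-1)||_F^2 = 1.0000^2 + (-2.0000)^2 + (-1.0000)^2 + 2.3333^2 = 11.4444
||T^(-1)||_F = sqrt(11.4444) = 3.3830

3.3830


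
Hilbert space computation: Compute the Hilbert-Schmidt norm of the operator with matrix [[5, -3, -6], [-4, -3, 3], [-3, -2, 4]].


The Hilbert-Schmidt norm is sqrt(sum of squares of all entries).
Sum of squares = 5^2 + (-3)^2 + (-6)^2 + (-4)^2 + (-3)^2 + 3^2 + (-3)^2 + (-2)^2 + 4^2
= 25 + 9 + 36 + 16 + 9 + 9 + 9 + 4 + 16 = 133
||T||_HS = sqrt(133) = 11.5326

11.5326


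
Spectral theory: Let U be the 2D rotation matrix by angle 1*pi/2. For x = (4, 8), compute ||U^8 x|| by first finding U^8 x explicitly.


U is a rotation by theta = 1*pi/2
U^8 = rotation by 8*theta = 8*pi/2 = 0*pi/2 (mod 2*pi)
cos(0*pi/2) = 1.0000, sin(0*pi/2) = 0.0000
U^8 x = (1.0000 * 4 - 0.0000 * 8, 0.0000 * 4 + 1.0000 * 8)
= (4.0000, 8.0000)
||U^8 x|| = sqrt(4.0000^2 + 8.0000^2) = sqrt(80.0000) = 8.9443

8.9443


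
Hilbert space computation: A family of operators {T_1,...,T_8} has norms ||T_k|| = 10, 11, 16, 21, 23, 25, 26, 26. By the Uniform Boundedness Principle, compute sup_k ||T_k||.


By the Uniform Boundedness Principle, the supremum of norms is finite.
sup_k ||T_k|| = max(10, 11, 16, 21, 23, 25, 26, 26) = 26

26


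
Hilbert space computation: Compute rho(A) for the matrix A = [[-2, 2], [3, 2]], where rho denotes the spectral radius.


For a 2x2 matrix, eigenvalues satisfy lambda^2 - (trace)*lambda + det = 0
trace = -2 + 2 = 0
det = -2*2 - 2*3 = -10
discriminant = 0^2 - 4*(-10) = 40
spectral radius = max |eigenvalue| = 3.1623

3.1623


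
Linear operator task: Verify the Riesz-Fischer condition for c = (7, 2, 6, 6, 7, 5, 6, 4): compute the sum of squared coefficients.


sum |c_n|^2 = 7^2 + 2^2 + 6^2 + 6^2 + 7^2 + 5^2 + 6^2 + 4^2
= 49 + 4 + 36 + 36 + 49 + 25 + 36 + 16
= 251

251


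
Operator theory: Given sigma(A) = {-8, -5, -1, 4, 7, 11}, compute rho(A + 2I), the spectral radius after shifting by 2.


Spectrum of A + 2I = {-6, -3, 1, 6, 9, 13}
Spectral radius = max |lambda| over the shifted spectrum
= max(6, 3, 1, 6, 9, 13) = 13

13


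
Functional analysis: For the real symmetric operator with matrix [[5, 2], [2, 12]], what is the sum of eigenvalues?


For a self-adjoint (symmetric) matrix, the eigenvalues are real.
The sum of eigenvalues equals the trace of the matrix.
trace = 5 + 12 = 17

17


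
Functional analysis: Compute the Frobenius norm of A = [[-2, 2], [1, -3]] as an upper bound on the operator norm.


||A||_F^2 = sum a_ij^2
= (-2)^2 + 2^2 + 1^2 + (-3)^2
= 4 + 4 + 1 + 9 = 18
||A||_F = sqrt(18) = 4.2426

4.2426


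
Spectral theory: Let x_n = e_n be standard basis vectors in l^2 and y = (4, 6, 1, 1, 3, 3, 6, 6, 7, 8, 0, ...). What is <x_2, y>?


x_2 = e_2 is the standard basis vector with 1 in position 2.
<x_2, y> = y_2 = 6
As n -> infinity, <x_n, y> -> 0, confirming weak convergence of (x_n) to 0.

6


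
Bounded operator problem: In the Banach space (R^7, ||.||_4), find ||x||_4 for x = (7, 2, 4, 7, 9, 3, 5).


The l^4 norm = (sum |x_i|^4)^(1/4)
Sum of 4th powers = 2401 + 16 + 256 + 2401 + 6561 + 81 + 625 = 12341
||x||_4 = (12341)^(1/4) = 10.5399

10.5399


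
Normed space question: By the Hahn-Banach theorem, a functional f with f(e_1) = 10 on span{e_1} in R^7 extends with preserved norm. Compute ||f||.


The norm of f is given by ||f|| = sup_{||x||=1} |f(x)|.
On span{e_1}, ||e_1|| = 1, so ||f|| = |f(e_1)| / ||e_1||
= |10| / 1 = 10.0000

10.0000


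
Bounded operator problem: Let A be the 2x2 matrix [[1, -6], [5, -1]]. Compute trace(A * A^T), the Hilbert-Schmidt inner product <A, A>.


trace(A * A^T) = sum of squares of all entries
= 1^2 + (-6)^2 + 5^2 + (-1)^2
= 1 + 36 + 25 + 1
= 63

63


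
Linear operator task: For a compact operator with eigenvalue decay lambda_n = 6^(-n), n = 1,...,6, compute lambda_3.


The eigenvalue formula gives lambda_3 = 1/6^3
= 1/216
= 0.0046

0.0046


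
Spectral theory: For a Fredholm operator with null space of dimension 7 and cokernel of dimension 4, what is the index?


The Fredholm index is defined as ind(T) = dim(ker T) - dim(coker T)
= 7 - 4
= 3

3


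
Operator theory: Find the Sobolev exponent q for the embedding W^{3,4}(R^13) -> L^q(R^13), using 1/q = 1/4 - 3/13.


Using the Sobolev embedding formula: 1/q = 1/p - k/n
1/q = 1/4 - 3/13 = 1/52
q = 1/(1/52) = 52

52.0000


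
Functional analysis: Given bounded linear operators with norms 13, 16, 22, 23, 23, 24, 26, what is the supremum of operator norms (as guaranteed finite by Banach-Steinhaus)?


By the Uniform Boundedness Principle, the supremum of norms is finite.
sup_k ||T_k|| = max(13, 16, 22, 23, 23, 24, 26) = 26

26


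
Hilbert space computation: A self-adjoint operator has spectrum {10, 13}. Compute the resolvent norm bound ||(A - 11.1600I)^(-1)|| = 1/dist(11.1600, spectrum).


dist(11.1600, {10, 13}) = min(|11.1600 - 10|, |11.1600 - 13|)
= min(1.1600, 1.8400) = 1.1600
Resolvent bound = 1/1.1600 = 0.8621

0.8621


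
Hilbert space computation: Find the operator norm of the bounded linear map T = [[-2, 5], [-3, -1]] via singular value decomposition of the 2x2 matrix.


A^T A = [[13, -7], [-7, 26]]
trace(A^T A) = 39, det(A^T A) = 289
discriminant = 39^2 - 4*289 = 365
Largest eigenvalue of A^T A = (trace + sqrt(disc))/2 = 29.0525
||T|| = sqrt(29.0525) = 5.3900

5.3900


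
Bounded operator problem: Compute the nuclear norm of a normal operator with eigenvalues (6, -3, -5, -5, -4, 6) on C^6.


For a normal operator, singular values equal |eigenvalues|.
Trace norm = sum |lambda_i| = 6 + 3 + 5 + 5 + 4 + 6
= 29

29


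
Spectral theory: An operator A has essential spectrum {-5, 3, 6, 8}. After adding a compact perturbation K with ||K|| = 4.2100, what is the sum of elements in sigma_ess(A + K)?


By Weyl's theorem, the essential spectrum is invariant under compact perturbations.
sigma_ess(A + K) = sigma_ess(A) = {-5, 3, 6, 8}
Sum = -5 + 3 + 6 + 8 = 12

12


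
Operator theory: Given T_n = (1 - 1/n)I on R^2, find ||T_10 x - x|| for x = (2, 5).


T_10 x - x = (1 - 1/10)x - x = -x/10
||x|| = sqrt(29) = 5.3852
||T_10 x - x|| = ||x||/10 = 5.3852/10 = 0.5385

0.5385


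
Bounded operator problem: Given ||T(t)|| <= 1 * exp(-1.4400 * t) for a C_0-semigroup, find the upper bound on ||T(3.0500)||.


||T(3.0500)|| <= 1 * exp(-1.4400 * 3.0500)
= 1 * exp(-4.3920)
= 1 * 0.0124
= 0.0124

0.0124


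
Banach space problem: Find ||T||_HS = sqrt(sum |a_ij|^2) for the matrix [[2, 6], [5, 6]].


The Hilbert-Schmidt norm is sqrt(sum of squares of all entries).
Sum of squares = 2^2 + 6^2 + 5^2 + 6^2
= 4 + 36 + 25 + 36 = 101
||T||_HS = sqrt(101) = 10.0499

10.0499


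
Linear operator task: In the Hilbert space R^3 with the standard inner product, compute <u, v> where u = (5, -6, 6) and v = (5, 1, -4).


Computing the standard inner product <u, v> = sum u_i * v_i
= 5*5 + -6*1 + 6*-4
= 25 + -6 + -24
= -5

-5


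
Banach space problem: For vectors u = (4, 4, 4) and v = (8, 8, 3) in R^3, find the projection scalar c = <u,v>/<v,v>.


Computing <u,v> = 4*8 + 4*8 + 4*3 = 76
Computing <v,v> = 8^2 + 8^2 + 3^2 = 137
Projection coefficient = 76/137 = 0.5547

0.5547


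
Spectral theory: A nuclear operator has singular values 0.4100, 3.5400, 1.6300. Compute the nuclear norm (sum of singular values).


The nuclear norm is the sum of all singular values.
||T||_1 = 0.4100 + 3.5400 + 1.6300
= 5.5800

5.5800


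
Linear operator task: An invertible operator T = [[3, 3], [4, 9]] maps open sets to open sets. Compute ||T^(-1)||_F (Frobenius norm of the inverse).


det(T) = 3*9 - 3*4 = 15
T^(-1) = (1/15) * [[9, -3], [-4, 3]] = [[0.6000, -0.2000], [-0.2667, 0.2000]]
||T^(-1)||_F^2 = 0.6000^2 + (-0.2000)^2 + (-0.2667)^2 + 0.2000^2 = 0.5111
||T^(-1)||_F = sqrt(0.5111) = 0.7149

0.7149


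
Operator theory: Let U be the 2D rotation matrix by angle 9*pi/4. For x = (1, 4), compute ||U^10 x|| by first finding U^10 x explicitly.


U is a rotation by theta = 9*pi/4
U^10 = rotation by 10*theta = 90*pi/4 = 2*pi/4 (mod 2*pi)
cos(2*pi/4) = 0.0000, sin(2*pi/4) = 1.0000
U^10 x = (0.0000 * 1 - 1.0000 * 4, 1.0000 * 1 + 0.0000 * 4)
= (-4.0000, 1.0000)
||U^10 x|| = sqrt((-4.0000)^2 + 1.0000^2) = sqrt(17.0000) = 4.1231

4.1231


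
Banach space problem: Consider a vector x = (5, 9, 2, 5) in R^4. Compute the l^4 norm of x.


The l^4 norm = (sum |x_i|^4)^(1/4)
Sum of 4th powers = 625 + 6561 + 16 + 625 = 7827
||x||_4 = (7827)^(1/4) = 9.4059

9.4059


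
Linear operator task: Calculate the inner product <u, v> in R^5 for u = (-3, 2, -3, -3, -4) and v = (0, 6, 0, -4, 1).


Computing the standard inner product <u, v> = sum u_i * v_i
= -3*0 + 2*6 + -3*0 + -3*-4 + -4*1
= 0 + 12 + 0 + 12 + -4
= 20

20


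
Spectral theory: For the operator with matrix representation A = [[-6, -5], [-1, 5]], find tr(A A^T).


trace(A * A^T) = sum of squares of all entries
= (-6)^2 + (-5)^2 + (-1)^2 + 5^2
= 36 + 25 + 1 + 25
= 87

87


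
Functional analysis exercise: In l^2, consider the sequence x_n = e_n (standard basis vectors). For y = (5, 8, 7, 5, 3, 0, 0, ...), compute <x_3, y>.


x_3 = e_3 is the standard basis vector with 1 in position 3.
<x_3, y> = y_3 = 7
As n -> infinity, <x_n, y> -> 0, confirming weak convergence of (x_n) to 0.

7


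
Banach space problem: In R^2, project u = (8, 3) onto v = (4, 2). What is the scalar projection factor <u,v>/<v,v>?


Computing <u,v> = 8*4 + 3*2 = 38
Computing <v,v> = 4^2 + 2^2 = 20
Projection coefficient = 38/20 = 1.9000

1.9000


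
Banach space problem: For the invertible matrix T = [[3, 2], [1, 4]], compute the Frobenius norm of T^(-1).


det(T) = 3*4 - 2*1 = 10
T^(-1) = (1/10) * [[4, -2], [-1, 3]] = [[0.4000, -0.2000], [-0.1000, 0.3000]]
||T^(-1)||_F^2 = 0.4000^2 + (-0.2000)^2 + (-0.1000)^2 + 0.3000^2 = 0.3000
||T^(-1)||_F = sqrt(0.3000) = 0.5477

0.5477


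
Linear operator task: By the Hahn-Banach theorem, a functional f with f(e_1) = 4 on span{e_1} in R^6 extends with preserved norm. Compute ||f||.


The norm of f is given by ||f|| = sup_{||x||=1} |f(x)|.
On span{e_1}, ||e_1|| = 1, so ||f|| = |f(e_1)| / ||e_1||
= |4| / 1 = 4.0000

4.0000


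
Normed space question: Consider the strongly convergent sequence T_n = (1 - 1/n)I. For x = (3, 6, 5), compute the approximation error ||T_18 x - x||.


T_18 x - x = (1 - 1/18)x - x = -x/18
||x|| = sqrt(70) = 8.3666
||T_18 x - x|| = ||x||/18 = 8.3666/18 = 0.4648

0.4648


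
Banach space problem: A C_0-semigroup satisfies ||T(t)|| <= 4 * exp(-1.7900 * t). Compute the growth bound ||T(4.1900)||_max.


||T(4.1900)|| <= 4 * exp(-1.7900 * 4.1900)
= 4 * exp(-7.5001)
= 4 * 5.5303e-04
= 0.0022

0.0022


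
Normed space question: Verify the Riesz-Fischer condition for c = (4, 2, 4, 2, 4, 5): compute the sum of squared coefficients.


sum |c_n|^2 = 4^2 + 2^2 + 4^2 + 2^2 + 4^2 + 5^2
= 16 + 4 + 16 + 4 + 16 + 25
= 81

81


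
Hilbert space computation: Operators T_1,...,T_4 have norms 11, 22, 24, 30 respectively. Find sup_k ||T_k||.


By the Uniform Boundedness Principle, the supremum of norms is finite.
sup_k ||T_k|| = max(11, 22, 24, 30) = 30

30


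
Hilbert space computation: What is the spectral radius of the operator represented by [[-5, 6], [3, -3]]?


For a 2x2 matrix, eigenvalues satisfy lambda^2 - (trace)*lambda + det = 0
trace = -5 + -3 = -8
det = -5*-3 - 6*3 = -3
discriminant = (-8)^2 - 4*(-3) = 76
spectral radius = max |eigenvalue| = 8.3589

8.3589


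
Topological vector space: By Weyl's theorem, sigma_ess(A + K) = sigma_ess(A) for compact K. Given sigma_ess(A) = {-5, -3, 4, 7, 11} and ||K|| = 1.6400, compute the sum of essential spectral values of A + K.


By Weyl's theorem, the essential spectrum is invariant under compact perturbations.
sigma_ess(A + K) = sigma_ess(A) = {-5, -3, 4, 7, 11}
Sum = -5 + -3 + 4 + 7 + 11 = 14

14


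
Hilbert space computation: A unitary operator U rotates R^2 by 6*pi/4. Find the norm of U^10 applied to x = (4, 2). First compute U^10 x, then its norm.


U is a rotation by theta = 6*pi/4
U^10 = rotation by 10*theta = 60*pi/4 = 4*pi/4 (mod 2*pi)
cos(4*pi/4) = -1.0000, sin(4*pi/4) = 0.0000
U^10 x = (-1.0000 * 4 - 0.0000 * 2, 0.0000 * 4 + -1.0000 * 2)
= (-4.0000, -2.0000)
||U^10 x|| = sqrt((-4.0000)^2 + (-2.0000)^2) = sqrt(20.0000) = 4.4721

4.4721


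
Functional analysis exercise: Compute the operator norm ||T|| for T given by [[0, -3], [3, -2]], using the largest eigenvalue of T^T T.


A^T A = [[9, -6], [-6, 13]]
trace(A^T A) = 22, det(A^T A) = 81
discriminant = 22^2 - 4*81 = 160
Largest eigenvalue of A^T A = (trace + sqrt(disc))/2 = 17.3246
||T|| = sqrt(17.3246) = 4.1623

4.1623


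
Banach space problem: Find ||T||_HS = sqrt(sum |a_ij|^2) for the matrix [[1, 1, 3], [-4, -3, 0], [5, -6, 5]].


The Hilbert-Schmidt norm is sqrt(sum of squares of all entries).
Sum of squares = 1^2 + 1^2 + 3^2 + (-4)^2 + (-3)^2 + 0^2 + 5^2 + (-6)^2 + 5^2
= 1 + 1 + 9 + 16 + 9 + 0 + 25 + 36 + 25 = 122
||T||_HS = sqrt(122) = 11.0454

11.0454


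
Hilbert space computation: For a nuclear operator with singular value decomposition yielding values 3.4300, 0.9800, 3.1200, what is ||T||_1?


The nuclear norm is the sum of all singular values.
||T||_1 = 3.4300 + 0.9800 + 3.1200
= 7.5300

7.5300


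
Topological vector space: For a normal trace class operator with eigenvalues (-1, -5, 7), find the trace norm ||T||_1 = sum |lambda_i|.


For a normal operator, singular values equal |eigenvalues|.
Trace norm = sum |lambda_i| = 1 + 5 + 7
= 13

13


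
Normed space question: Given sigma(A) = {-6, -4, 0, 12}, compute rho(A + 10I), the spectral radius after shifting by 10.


Spectrum of A + 10I = {4, 6, 10, 22}
Spectral radius = max |lambda| over the shifted spectrum
= max(4, 6, 10, 22) = 22

22


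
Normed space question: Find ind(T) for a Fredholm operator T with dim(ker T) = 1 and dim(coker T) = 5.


The Fredholm index is defined as ind(T) = dim(ker T) - dim(coker T)
= 1 - 5
= -4

-4


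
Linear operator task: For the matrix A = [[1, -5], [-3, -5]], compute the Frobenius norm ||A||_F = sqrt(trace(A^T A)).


||A||_F^2 = sum a_ij^2
= 1^2 + (-5)^2 + (-3)^2 + (-5)^2
= 1 + 25 + 9 + 25 = 60
||A||_F = sqrt(60) = 7.7460

7.7460


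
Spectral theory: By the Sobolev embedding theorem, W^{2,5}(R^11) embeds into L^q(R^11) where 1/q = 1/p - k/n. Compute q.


Using the Sobolev embedding formula: 1/q = 1/p - k/n
1/q = 1/5 - 2/11 = 1/55
q = 1/(1/55) = 55

55.0000


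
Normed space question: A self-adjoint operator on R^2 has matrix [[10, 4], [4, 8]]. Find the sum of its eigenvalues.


For a self-adjoint (symmetric) matrix, the eigenvalues are real.
The sum of eigenvalues equals the trace of the matrix.
trace = 10 + 8 = 18

18


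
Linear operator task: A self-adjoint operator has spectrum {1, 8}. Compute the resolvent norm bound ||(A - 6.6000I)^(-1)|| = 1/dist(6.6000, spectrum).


dist(6.6000, {1, 8}) = min(|6.6000 - 1|, |6.6000 - 8|)
= min(5.6000, 1.4000) = 1.4000
Resolvent bound = 1/1.4000 = 0.7143

0.7143


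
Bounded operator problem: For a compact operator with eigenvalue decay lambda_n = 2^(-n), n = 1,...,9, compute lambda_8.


The eigenvalue formula gives lambda_8 = 1/2^8
= 1/256
= 0.0039

0.0039


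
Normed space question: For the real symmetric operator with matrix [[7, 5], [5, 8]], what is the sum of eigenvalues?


For a self-adjoint (symmetric) matrix, the eigenvalues are real.
The sum of eigenvalues equals the trace of the matrix.
trace = 7 + 8 = 15

15


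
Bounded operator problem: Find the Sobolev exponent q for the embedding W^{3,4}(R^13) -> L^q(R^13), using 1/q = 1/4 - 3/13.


Using the Sobolev embedding formula: 1/q = 1/p - k/n
1/q = 1/4 - 3/13 = 1/52
q = 1/(1/52) = 52

52.0000


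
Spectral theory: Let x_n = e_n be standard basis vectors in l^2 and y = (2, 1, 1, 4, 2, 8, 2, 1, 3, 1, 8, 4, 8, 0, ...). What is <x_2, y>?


x_2 = e_2 is the standard basis vector with 1 in position 2.
<x_2, y> = y_2 = 1
As n -> infinity, <x_n, y> -> 0, confirming weak convergence of (x_n) to 0.

1


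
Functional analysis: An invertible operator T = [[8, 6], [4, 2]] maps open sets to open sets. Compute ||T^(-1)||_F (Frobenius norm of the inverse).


det(T) = 8*2 - 6*4 = -8
T^(-1) = (1/-8) * [[2, -6], [-4, 8]] = [[-0.2500, 0.7500], [0.5000, -1.0000]]
||T^(-1)||_F^2 = (-0.2500)^2 + 0.7500^2 + 0.5000^2 + (-1.0000)^2 = 1.8750
||T^(-1)||_F = sqrt(1.8750) = 1.3693

1.3693


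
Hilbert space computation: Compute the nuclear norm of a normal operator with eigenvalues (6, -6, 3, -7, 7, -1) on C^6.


For a normal operator, singular values equal |eigenvalues|.
Trace norm = sum |lambda_i| = 6 + 6 + 3 + 7 + 7 + 1
= 30

30


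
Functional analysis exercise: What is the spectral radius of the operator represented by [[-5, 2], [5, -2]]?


For a 2x2 matrix, eigenvalues satisfy lambda^2 - (trace)*lambda + det = 0
trace = -5 + -2 = -7
det = -5*-2 - 2*5 = 0
discriminant = (-7)^2 - 4*(0) = 49
spectral radius = max |eigenvalue| = 7.0000

7.0000


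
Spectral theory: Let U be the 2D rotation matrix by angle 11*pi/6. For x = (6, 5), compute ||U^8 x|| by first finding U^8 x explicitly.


U is a rotation by theta = 11*pi/6
U^8 = rotation by 8*theta = 88*pi/6 = 4*pi/6 (mod 2*pi)
cos(4*pi/6) = -0.5000, sin(4*pi/6) = 0.8660
U^8 x = (-0.5000 * 6 - 0.8660 * 5, 0.8660 * 6 + -0.5000 * 5)
= (-7.3301, 2.6962)
||U^8 x|| = sqrt((-7.3301)^2 + 2.6962^2) = sqrt(61.0000) = 7.8102

7.8102


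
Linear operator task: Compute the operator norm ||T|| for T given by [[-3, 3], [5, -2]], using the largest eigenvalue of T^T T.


A^T A = [[34, -19], [-19, 13]]
trace(A^T A) = 47, det(A^T A) = 81
discriminant = 47^2 - 4*81 = 1885
Largest eigenvalue of A^T A = (trace + sqrt(disc))/2 = 45.2083
||T|| = sqrt(45.2083) = 6.7237

6.7237


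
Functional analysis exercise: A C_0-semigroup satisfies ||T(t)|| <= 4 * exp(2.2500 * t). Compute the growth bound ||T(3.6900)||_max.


||T(3.6900)|| <= 4 * exp(2.2500 * 3.6900)
= 4 * exp(8.3025)
= 4 * 4033.9447
= 16135.7786

16135.7786


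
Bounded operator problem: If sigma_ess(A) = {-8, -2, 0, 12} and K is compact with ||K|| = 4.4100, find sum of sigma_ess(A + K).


By Weyl's theorem, the essential spectrum is invariant under compact perturbations.
sigma_ess(A + K) = sigma_ess(A) = {-8, -2, 0, 12}
Sum = -8 + -2 + 0 + 12 = 2

2


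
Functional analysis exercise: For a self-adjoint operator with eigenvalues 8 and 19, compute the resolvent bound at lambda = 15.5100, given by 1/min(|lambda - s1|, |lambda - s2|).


dist(15.5100, {8, 19}) = min(|15.5100 - 8|, |15.5100 - 19|)
= min(7.5100, 3.4900) = 3.4900
Resolvent bound = 1/3.4900 = 0.2865

0.2865


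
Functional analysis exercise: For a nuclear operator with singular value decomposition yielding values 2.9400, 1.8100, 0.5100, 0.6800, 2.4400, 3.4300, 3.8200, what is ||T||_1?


The nuclear norm is the sum of all singular values.
||T||_1 = 2.9400 + 1.8100 + 0.5100 + 0.6800 + 2.4400 + 3.4300 + 3.8200
= 15.6300

15.6300


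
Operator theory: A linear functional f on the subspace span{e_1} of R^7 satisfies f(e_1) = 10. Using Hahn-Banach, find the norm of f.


The norm of f is given by ||f|| = sup_{||x||=1} |f(x)|.
On span{e_1}, ||e_1|| = 1, so ||f|| = |f(e_1)| / ||e_1||
= |10| / 1 = 10.0000

10.0000


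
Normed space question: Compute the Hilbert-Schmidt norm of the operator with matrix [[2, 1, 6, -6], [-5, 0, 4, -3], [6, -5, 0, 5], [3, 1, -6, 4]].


The Hilbert-Schmidt norm is sqrt(sum of squares of all entries).
Sum of squares = 2^2 + 1^2 + 6^2 + (-6)^2 + (-5)^2 + 0^2 + 4^2 + (-3)^2 + 6^2 + (-5)^2 + 0^2 + 5^2 + 3^2 + 1^2 + (-6)^2 + 4^2
= 4 + 1 + 36 + 36 + 25 + 0 + 16 + 9 + 36 + 25 + 0 + 25 + 9 + 1 + 36 + 16 = 275
||T||_HS = sqrt(275) = 16.5831

16.5831


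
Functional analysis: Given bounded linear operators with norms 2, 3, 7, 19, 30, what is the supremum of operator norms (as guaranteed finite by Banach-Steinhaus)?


By the Uniform Boundedness Principle, the supremum of norms is finite.
sup_k ||T_k|| = max(2, 3, 7, 19, 30) = 30

30


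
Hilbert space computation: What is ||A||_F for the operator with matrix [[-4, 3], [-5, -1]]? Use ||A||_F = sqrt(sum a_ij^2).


||A||_F^2 = sum a_ij^2
= (-4)^2 + 3^2 + (-5)^2 + (-1)^2
= 16 + 9 + 25 + 1 = 51
||A||_F = sqrt(51) = 7.1414

7.1414


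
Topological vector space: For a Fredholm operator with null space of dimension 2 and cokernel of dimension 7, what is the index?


The Fredholm index is defined as ind(T) = dim(ker T) - dim(coker T)
= 2 - 7
= -5

-5


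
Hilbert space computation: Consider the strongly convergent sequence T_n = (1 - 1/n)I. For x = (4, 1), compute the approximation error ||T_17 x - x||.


T_17 x - x = (1 - 1/17)x - x = -x/17
||x|| = sqrt(17) = 4.1231
||T_17 x - x|| = ||x||/17 = 4.1231/17 = 0.2425

0.2425


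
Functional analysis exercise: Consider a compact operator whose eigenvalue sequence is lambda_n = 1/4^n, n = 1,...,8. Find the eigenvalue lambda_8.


The eigenvalue formula gives lambda_8 = 1/4^8
= 1/65536
= 1.5259e-05

1.5259e-05


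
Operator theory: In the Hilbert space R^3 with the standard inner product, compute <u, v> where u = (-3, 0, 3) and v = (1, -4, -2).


Computing the standard inner product <u, v> = sum u_i * v_i
= -3*1 + 0*-4 + 3*-2
= -3 + 0 + -6
= -9

-9


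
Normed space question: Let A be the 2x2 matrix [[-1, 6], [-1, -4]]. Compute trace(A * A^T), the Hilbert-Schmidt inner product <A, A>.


trace(A * A^T) = sum of squares of all entries
= (-1)^2 + 6^2 + (-1)^2 + (-4)^2
= 1 + 36 + 1 + 16
= 54

54


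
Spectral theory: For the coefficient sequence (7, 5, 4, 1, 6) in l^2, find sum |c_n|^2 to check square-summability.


sum |c_n|^2 = 7^2 + 5^2 + 4^2 + 1^2 + 6^2
= 49 + 25 + 16 + 1 + 36
= 127

127


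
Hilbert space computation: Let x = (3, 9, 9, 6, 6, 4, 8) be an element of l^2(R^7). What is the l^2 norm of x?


The l^2 norm = (sum |x_i|^2)^(1/2)
Sum of 2th powers = 9 + 81 + 81 + 36 + 36 + 16 + 64 = 323
||x||_2 = (323)^(1/2) = 17.9722

17.9722


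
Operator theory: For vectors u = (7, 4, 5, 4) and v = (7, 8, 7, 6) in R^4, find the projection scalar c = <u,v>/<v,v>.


Computing <u,v> = 7*7 + 4*8 + 5*7 + 4*6 = 140
Computing <v,v> = 7^2 + 8^2 + 7^2 + 6^2 = 198
Projection coefficient = 140/198 = 0.7071

0.7071


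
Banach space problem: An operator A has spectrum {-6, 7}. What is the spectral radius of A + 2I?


Spectrum of A + 2I = {-4, 9}
Spectral radius = max |lambda| over the shifted spectrum
= max(4, 9) = 9

9


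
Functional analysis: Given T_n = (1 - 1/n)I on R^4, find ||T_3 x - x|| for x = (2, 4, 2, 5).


T_3 x - x = (1 - 1/3)x - x = -x/3
||x|| = sqrt(49) = 7.0000
||T_3 x - x|| = ||x||/3 = 7.0000/3 = 2.3333

2.3333


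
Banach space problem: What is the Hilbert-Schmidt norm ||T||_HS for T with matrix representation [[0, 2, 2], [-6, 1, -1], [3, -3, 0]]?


The Hilbert-Schmidt norm is sqrt(sum of squares of all entries).
Sum of squares = 0^2 + 2^2 + 2^2 + (-6)^2 + 1^2 + (-1)^2 + 3^2 + (-3)^2 + 0^2
= 0 + 4 + 4 + 36 + 1 + 1 + 9 + 9 + 0 = 64
||T||_HS = sqrt(64) = 8.0000

8.0000
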